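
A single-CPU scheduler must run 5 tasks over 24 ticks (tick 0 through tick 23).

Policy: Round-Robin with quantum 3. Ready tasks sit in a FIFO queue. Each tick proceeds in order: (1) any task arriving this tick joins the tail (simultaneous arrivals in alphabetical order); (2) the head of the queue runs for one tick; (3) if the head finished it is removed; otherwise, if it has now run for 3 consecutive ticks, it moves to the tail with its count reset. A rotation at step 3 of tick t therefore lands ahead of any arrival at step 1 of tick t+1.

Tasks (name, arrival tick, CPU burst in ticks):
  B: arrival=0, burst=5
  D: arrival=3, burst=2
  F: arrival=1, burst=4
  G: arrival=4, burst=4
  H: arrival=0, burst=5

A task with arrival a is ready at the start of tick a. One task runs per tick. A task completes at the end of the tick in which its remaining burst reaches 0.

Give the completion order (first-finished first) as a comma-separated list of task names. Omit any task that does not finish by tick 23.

t=0: queue=[B,H] q_used=0 → run B
t=1: queue=[B,H,F] q_used=1 → run B
t=2: queue=[B,H,F] q_used=2 → run B
t=3: queue=[H,F,B,D] q_used=0 → run H
t=4: queue=[H,F,B,D,G] q_used=1 → run H
t=5: queue=[H,F,B,D,G] q_used=2 → run H
t=6: queue=[F,B,D,G,H] q_used=0 → run F
t=7: queue=[F,B,D,G,H] q_used=1 → run F
t=8: queue=[F,B,D,G,H] q_used=2 → run F
t=9: queue=[B,D,G,H,F] q_used=0 → run B
t=10: queue=[B,D,G,H,F] q_used=1 → run B
t=11: queue=[D,G,H,F] q_used=0 → run D
t=12: queue=[D,G,H,F] q_used=1 → run D
t=13: queue=[G,H,F] q_used=0 → run G
t=14: queue=[G,H,F] q_used=1 → run G
t=15: queue=[G,H,F] q_used=2 → run G
t=16: queue=[H,F,G] q_used=0 → run H
t=17: queue=[H,F,G] q_used=1 → run H
t=18: queue=[F,G] q_used=0 → run F
t=19: queue=[G] q_used=0 → run G
t=20: (idle)
t=21: (idle)
t=22: (idle)
t=23: (idle)

completion order = B, D, H, F, G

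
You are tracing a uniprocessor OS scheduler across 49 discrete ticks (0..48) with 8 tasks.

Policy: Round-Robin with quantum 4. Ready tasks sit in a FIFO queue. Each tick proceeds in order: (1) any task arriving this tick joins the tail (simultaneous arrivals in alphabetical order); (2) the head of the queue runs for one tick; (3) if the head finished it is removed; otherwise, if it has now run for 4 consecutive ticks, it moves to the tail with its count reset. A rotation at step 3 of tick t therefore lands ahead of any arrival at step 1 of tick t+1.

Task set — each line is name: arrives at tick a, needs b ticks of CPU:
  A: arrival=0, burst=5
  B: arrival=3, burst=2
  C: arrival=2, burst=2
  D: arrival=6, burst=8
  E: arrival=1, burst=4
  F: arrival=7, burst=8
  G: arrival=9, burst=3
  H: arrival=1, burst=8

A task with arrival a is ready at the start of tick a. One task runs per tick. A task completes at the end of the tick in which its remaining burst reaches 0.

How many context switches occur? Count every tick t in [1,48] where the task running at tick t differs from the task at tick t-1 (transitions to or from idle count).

context switches = 12

t=0: queue=[A] q_used=0 → run A
t=1: queue=[A,E,H] q_used=1 → run A
t=2: queue=[A,E,H,C] q_used=2 → run A
t=3: queue=[A,E,H,C,B] q_used=3 → run A
t=4: queue=[E,H,C,B,A] q_used=0 → run E
t=5: queue=[E,H,C,B,A] q_used=1 → run E
t=6: queue=[E,H,C,B,A,D] q_used=2 → run E
t=7: queue=[E,H,C,B,A,D,F] q_used=3 → run E
t=8: queue=[H,C,B,A,D,F] q_used=0 → run H
t=9: queue=[H,C,B,A,D,F,G] q_used=1 → run H
t=10: queue=[H,C,B,A,D,F,G] q_used=2 → run H
t=11: queue=[H,C,B,A,D,F,G] q_used=3 → run H
t=12: queue=[C,B,A,D,F,G,H] q_used=0 → run C
t=13: queue=[C,B,A,D,F,G,H] q_used=1 → run C
t=14: queue=[B,A,D,F,G,H] q_used=0 → run B
t=15: queue=[B,A,D,F,G,H] q_used=1 → run B
t=16: queue=[A,D,F,G,H] q_used=0 → run A
t=17: queue=[D,F,G,H] q_used=0 → run D
t=18: queue=[D,F,G,H] q_used=1 → run D
t=19: queue=[D,F,G,H] q_used=2 → run D
t=20: queue=[D,F,G,H] q_used=3 → run D
t=21: queue=[F,G,H,D] q_used=0 → run F
t=22: queue=[F,G,H,D] q_used=1 → run F
t=23: queue=[F,G,H,D] q_used=2 → run F
t=24: queue=[F,G,H,D] q_used=3 → run F
t=25: queue=[G,H,D,F] q_used=0 → run G
t=26: queue=[G,H,D,F] q_used=1 → run G
t=27: queue=[G,H,D,F] q_used=2 → run G
t=28: queue=[H,D,F] q_used=0 → run H
t=29: queue=[H,D,F] q_used=1 → run H
t=30: queue=[H,D,F] q_used=2 → run H
t=31: queue=[H,D,F] q_used=3 → run H
t=32: queue=[D,F] q_used=0 → run D
t=33: queue=[D,F] q_used=1 → run D
t=34: queue=[D,F] q_used=2 → run D
t=35: queue=[D,F] q_used=3 → run D
t=36: queue=[F] q_used=0 → run F
t=37: queue=[F] q_used=1 → run F
t=38: queue=[F] q_used=2 → run F
t=39: queue=[F] q_used=3 → run F
t=40: (idle)
t=41: (idle)
t=42: (idle)
t=43: (idle)
t=44: (idle)
t=45: (idle)
t=46: (idle)
t=47: (idle)
t=48: (idle)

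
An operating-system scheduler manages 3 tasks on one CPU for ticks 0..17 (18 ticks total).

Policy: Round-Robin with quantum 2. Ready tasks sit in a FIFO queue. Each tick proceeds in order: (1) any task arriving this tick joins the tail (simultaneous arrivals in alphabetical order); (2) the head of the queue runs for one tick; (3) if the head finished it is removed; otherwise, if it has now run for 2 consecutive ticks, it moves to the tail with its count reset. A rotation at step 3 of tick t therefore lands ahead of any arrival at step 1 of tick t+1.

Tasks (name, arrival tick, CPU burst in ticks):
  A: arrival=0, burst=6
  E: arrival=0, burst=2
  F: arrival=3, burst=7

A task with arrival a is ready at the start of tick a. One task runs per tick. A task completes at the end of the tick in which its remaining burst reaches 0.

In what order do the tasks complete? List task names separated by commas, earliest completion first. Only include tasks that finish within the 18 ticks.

t=0: queue=[A,E] q_used=0 → run A
t=1: queue=[A,E] q_used=1 → run A
t=2: queue=[E,A] q_used=0 → run E
t=3: queue=[E,A,F] q_used=1 → run E
t=4: queue=[A,F] q_used=0 → run A
t=5: queue=[A,F] q_used=1 → run A
t=6: queue=[F,A] q_used=0 → run F
t=7: queue=[F,A] q_used=1 → run F
t=8: queue=[A,F] q_used=0 → run A
t=9: queue=[A,F] q_used=1 → run A
t=10: queue=[F] q_used=0 → run F
t=11: queue=[F] q_used=1 → run F
t=12: queue=[F] q_used=0 → run F
t=13: queue=[F] q_used=1 → run F
t=14: queue=[F] q_used=0 → run F
t=15: (idle)
t=16: (idle)
t=17: (idle)

completion order = E, A, F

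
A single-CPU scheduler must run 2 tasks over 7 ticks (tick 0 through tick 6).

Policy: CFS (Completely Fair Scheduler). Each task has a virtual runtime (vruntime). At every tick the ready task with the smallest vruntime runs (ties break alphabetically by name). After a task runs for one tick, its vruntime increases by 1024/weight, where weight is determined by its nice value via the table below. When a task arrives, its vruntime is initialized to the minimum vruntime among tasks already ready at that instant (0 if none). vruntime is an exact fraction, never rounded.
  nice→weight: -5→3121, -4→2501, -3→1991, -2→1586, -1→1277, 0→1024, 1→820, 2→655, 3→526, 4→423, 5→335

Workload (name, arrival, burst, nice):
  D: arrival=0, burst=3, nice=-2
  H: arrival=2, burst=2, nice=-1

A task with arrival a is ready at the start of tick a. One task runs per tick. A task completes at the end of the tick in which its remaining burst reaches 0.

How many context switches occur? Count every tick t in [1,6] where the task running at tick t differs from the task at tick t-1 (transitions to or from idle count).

context switches = 2

t=0: vr[D=0] → run D
t=1: vr[D=512/793] → run D
t=2: vr[D=1024/793 H=1024/793] → run D
t=3: vr[H=1024/793] → run H
t=4: vr[H=2119680/1012661] → run H
t=5: (idle)
t=6: (idle)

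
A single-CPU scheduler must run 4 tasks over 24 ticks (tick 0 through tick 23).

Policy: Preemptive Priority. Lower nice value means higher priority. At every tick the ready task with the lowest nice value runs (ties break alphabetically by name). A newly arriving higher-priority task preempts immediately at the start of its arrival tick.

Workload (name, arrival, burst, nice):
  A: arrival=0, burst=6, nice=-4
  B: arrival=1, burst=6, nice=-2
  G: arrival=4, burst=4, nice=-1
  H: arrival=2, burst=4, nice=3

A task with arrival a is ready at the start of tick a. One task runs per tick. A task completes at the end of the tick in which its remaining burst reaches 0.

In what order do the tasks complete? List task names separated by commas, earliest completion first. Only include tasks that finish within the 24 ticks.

completion order = A, B, G, H

t=0: ready={A} → run A
t=1: ready={A,B} → run A
t=2: ready={A,B,H} → run A
t=3: ready={A,B,H} → run A
t=4: ready={A,B,G,H} → run A
t=5: ready={A,B,G,H} → run A
t=6: ready={B,G,H} → run B
t=7: ready={B,G,H} → run B
t=8: ready={B,G,H} → run B
t=9: ready={B,G,H} → run B
t=10: ready={B,G,H} → run B
t=11: ready={B,G,H} → run B
t=12: ready={G,H} → run G
t=13: ready={G,H} → run G
t=14: ready={G,H} → run G
t=15: ready={G,H} → run G
t=16: ready={H} → run H
t=17: ready={H} → run H
t=18: ready={H} → run H
t=19: ready={H} → run H
t=20: (idle)
t=21: (idle)
t=22: (idle)
t=23: (idle)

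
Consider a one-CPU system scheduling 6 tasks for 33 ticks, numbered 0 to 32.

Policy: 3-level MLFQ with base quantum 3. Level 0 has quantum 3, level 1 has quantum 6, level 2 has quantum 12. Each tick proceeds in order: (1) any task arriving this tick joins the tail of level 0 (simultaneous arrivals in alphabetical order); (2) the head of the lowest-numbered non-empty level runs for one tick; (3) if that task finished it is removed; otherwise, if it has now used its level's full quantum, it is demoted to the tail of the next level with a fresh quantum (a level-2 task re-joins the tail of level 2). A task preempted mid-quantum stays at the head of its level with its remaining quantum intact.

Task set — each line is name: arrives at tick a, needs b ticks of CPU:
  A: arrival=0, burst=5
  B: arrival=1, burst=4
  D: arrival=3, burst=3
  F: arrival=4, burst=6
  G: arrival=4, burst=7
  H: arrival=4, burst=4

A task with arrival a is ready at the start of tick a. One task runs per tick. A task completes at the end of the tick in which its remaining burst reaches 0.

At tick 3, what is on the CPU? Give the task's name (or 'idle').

t=0: L0/L1/L2 = A/-/- → run A
t=1: L0/L1/L2 = AB/-/- → run A
t=2: L0/L1/L2 = AB/-/- → run A
t=3: L0/L1/L2 = BD/A/- → run B
t=4: L0/L1/L2 = BDFGH/A/- → run B
t=5: L0/L1/L2 = BDFGH/A/- → run B
t=6: L0/L1/L2 = DFGH/AB/- → run D
t=7: L0/L1/L2 = DFGH/AB/- → run D
t=8: L0/L1/L2 = DFGH/AB/- → run D
t=9: L0/L1/L2 = FGH/AB/- → run F
t=10: L0/L1/L2 = FGH/AB/- → run F
t=11: L0/L1/L2 = FGH/AB/- → run F
t=12: L0/L1/L2 = GH/ABF/- → run G
t=13: L0/L1/L2 = GH/ABF/- → run G
t=14: L0/L1/L2 = GH/ABF/- → run G
t=15: L0/L1/L2 = H/ABFG/- → run H
t=16: L0/L1/L2 = H/ABFG/- → run H
t=17: L0/L1/L2 = H/ABFG/- → run H
t=18: L0/L1/L2 = -/ABFGH/- → run A
t=19: L0/L1/L2 = -/ABFGH/- → run A
t=20: L0/L1/L2 = -/BFGH/- → run B
t=21: L0/L1/L2 = -/FGH/- → run F
t=22: L0/L1/L2 = -/FGH/- → run F
t=23: L0/L1/L2 = -/FGH/- → run F
t=24: L0/L1/L2 = -/GH/- → run G
t=25: L0/L1/L2 = -/GH/- → run G
t=26: L0/L1/L2 = -/GH/- → run G
t=27: L0/L1/L2 = -/GH/- → run G
t=28: L0/L1/L2 = -/H/- → run H
t=29: (idle)
t=30: (idle)
t=31: (idle)
t=32: (idle)

running at tick 3 = B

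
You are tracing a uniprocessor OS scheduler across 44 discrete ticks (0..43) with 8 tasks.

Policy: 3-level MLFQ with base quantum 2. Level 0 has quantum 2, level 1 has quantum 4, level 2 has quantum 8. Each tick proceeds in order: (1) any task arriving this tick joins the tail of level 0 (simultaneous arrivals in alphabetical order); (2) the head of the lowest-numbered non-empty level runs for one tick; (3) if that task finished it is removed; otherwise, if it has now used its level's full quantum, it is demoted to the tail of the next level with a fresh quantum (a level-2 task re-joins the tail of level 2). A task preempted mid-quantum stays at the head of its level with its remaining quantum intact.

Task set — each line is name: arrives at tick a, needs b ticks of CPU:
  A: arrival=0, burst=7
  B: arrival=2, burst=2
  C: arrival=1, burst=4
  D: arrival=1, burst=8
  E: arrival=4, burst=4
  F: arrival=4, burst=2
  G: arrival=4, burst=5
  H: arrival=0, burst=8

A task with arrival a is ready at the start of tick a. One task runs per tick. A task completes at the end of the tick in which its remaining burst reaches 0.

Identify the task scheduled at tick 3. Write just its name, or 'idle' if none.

running at tick 3 = H

t=0: L0/L1/L2 = AH/-/- → run A
t=1: L0/L1/L2 = AHCD/-/- → run A
t=2: L0/L1/L2 = HCDB/A/- → run H
t=3: L0/L1/L2 = HCDB/A/- → run H
t=4: L0/L1/L2 = CDBEFG/AH/- → run C
t=5: L0/L1/L2 = CDBEFG/AH/- → run C
t=6: L0/L1/L2 = DBEFG/AHC/- → run D
t=7: L0/L1/L2 = DBEFG/AHC/- → run D
t=8: L0/L1/L2 = BEFG/AHCD/- → run B
t=9: L0/L1/L2 = BEFG/AHCD/- → run B
t=10: L0/L1/L2 = EFG/AHCD/- → run E
t=11: L0/L1/L2 = EFG/AHCD/- → run E
t=12: L0/L1/L2 = FG/AHCDE/- → run F
t=13: L0/L1/L2 = FG/AHCDE/- → run F
t=14: L0/L1/L2 = G/AHCDE/- → run G
t=15: L0/L1/L2 = G/AHCDE/- → run G
t=16: L0/L1/L2 = -/AHCDEG/- → run A
t=17: L0/L1/L2 = -/AHCDEG/- → run A
t=18: L0/L1/L2 = -/AHCDEG/- → run A
t=19: L0/L1/L2 = -/AHCDEG/- → run A
t=20: L0/L1/L2 = -/HCDEG/A → run H
t=21: L0/L1/L2 = -/HCDEG/A → run H
t=22: L0/L1/L2 = -/HCDEG/A → run H
t=23: L0/L1/L2 = -/HCDEG/A → run H
t=24: L0/L1/L2 = -/CDEG/AH → run C
t=25: L0/L1/L2 = -/CDEG/AH → run C
t=26: L0/L1/L2 = -/DEG/AH → run D
t=27: L0/L1/L2 = -/DEG/AH → run D
t=28: L0/L1/L2 = -/DEG/AH → run D
t=29: L0/L1/L2 = -/DEG/AH → run D
t=30: L0/L1/L2 = -/EG/AHD → run E
t=31: L0/L1/L2 = -/EG/AHD → run E
t=32: L0/L1/L2 = -/G/AHD → run G
t=33: L0/L1/L2 = -/G/AHD → run G
t=34: L0/L1/L2 = -/G/AHD → run G
t=35: L0/L1/L2 = -/-/AHD → run A
t=36: L0/L1/L2 = -/-/HD → run H
t=37: L0/L1/L2 = -/-/HD → run H
t=38: L0/L1/L2 = -/-/D → run D
t=39: L0/L1/L2 = -/-/D → run D
t=40: (idle)
t=41: (idle)
t=42: (idle)
t=43: (idle)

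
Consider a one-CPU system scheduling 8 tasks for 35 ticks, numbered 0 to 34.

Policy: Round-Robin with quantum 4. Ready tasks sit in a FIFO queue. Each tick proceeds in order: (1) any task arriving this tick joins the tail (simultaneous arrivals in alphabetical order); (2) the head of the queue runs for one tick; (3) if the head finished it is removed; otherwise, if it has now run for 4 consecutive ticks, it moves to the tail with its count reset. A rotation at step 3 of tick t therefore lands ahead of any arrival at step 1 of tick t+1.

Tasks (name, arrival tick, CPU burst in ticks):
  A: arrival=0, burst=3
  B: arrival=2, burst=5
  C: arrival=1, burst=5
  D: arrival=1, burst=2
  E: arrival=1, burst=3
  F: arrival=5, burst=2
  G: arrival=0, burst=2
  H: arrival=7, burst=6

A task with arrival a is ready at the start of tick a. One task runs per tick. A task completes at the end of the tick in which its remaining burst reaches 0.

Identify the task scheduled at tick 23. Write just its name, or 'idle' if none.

running at tick 23 = H

t=0: queue=[A,G] q_used=0 → run A
t=1: queue=[A,G,C,D,E] q_used=1 → run A
t=2: queue=[A,G,C,D,E,B] q_used=2 → run A
t=3: queue=[G,C,D,E,B] q_used=0 → run G
t=4: queue=[G,C,D,E,B] q_used=1 → run G
t=5: queue=[C,D,E,B,F] q_used=0 → run C
t=6: queue=[C,D,E,B,F] q_used=1 → run C
t=7: queue=[C,D,E,B,F,H] q_used=2 → run C
t=8: queue=[C,D,E,B,F,H] q_used=3 → run C
t=9: queue=[D,E,B,F,H,C] q_used=0 → run D
t=10: queue=[D,E,B,F,H,C] q_used=1 → run D
t=11: queue=[E,B,F,H,C] q_used=0 → run E
t=12: queue=[E,B,F,H,C] q_used=1 → run E
t=13: queue=[E,B,F,H,C] q_used=2 → run E
t=14: queue=[B,F,H,C] q_used=0 → run B
t=15: queue=[B,F,H,C] q_used=1 → run B
t=16: queue=[B,F,H,C] q_used=2 → run B
t=17: queue=[B,F,H,C] q_used=3 → run B
t=18: queue=[F,H,C,B] q_used=0 → run F
t=19: queue=[F,H,C,B] q_used=1 → run F
t=20: queue=[H,C,B] q_used=0 → run H
t=21: queue=[H,C,B] q_used=1 → run H
t=22: queue=[H,C,B] q_used=2 → run H
t=23: queue=[H,C,B] q_used=3 → run H
t=24: queue=[C,B,H] q_used=0 → run C
t=25: queue=[B,H] q_used=0 → run B
t=26: queue=[H] q_used=0 → run H
t=27: queue=[H] q_used=1 → run H
t=28: (idle)
t=29: (idle)
t=30: (idle)
t=31: (idle)
t=32: (idle)
t=33: (idle)
t=34: (idle)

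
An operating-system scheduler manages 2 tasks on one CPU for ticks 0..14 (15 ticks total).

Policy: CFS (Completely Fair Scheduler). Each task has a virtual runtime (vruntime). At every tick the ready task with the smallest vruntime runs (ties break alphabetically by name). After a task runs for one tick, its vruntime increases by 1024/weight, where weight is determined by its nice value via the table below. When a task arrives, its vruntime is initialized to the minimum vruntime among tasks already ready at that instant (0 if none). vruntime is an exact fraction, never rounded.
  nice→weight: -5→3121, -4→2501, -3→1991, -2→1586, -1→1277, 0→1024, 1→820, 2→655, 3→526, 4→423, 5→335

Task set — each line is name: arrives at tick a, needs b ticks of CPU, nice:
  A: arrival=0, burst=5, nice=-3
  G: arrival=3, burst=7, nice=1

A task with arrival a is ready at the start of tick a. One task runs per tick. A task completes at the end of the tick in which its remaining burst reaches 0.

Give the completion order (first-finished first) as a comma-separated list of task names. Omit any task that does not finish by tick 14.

completion order = A, G

t=0: vr[A=0] → run A
t=1: vr[A=1024/1991] → run A
t=2: vr[A=2048/1991] → run A
t=3: vr[A=3072/1991 G=3072/1991] → run A
t=4: vr[A=4096/1991 G=3072/1991] → run G
t=5: vr[A=4096/1991 G=1139456/408155] → run A
t=6: vr[G=1139456/408155] → run G
t=7: vr[G=1649152/408155] → run G
t=8: vr[G=2158848/408155] → run G
t=9: vr[G=2668544/408155] → run G
t=10: vr[G=635648/81631] → run G
t=11: vr[G=3687936/408155] → run G
t=12: (idle)
t=13: (idle)
t=14: (idle)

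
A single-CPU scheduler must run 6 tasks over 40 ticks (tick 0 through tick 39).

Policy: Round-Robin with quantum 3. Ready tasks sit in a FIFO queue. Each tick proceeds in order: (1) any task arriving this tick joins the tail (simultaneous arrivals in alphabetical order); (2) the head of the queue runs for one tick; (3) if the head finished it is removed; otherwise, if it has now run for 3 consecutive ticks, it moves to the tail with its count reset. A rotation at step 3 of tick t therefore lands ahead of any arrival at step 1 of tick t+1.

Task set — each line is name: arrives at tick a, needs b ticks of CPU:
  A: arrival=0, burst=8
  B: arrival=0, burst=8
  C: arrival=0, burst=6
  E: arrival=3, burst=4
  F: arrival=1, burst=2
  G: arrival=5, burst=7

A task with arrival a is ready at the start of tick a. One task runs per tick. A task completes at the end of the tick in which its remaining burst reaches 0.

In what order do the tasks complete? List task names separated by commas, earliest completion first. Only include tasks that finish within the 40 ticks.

t=0: queue=[A,B,C] q_used=0 → run A
t=1: queue=[A,B,C,F] q_used=1 → run A
t=2: queue=[A,B,C,F] q_used=2 → run A
t=3: queue=[B,C,F,A,E] q_used=0 → run B
t=4: queue=[B,C,F,A,E] q_used=1 → run B
t=5: queue=[B,C,F,A,E,G] q_used=2 → run B
t=6: queue=[C,F,A,E,G,B] q_used=0 → run C
t=7: queue=[C,F,A,E,G,B] q_used=1 → run C
t=8: queue=[C,F,A,E,G,B] q_used=2 → run C
t=9: queue=[F,A,E,G,B,C] q_used=0 → run F
t=10: queue=[F,A,E,G,B,C] q_used=1 → run F
t=11: queue=[A,E,G,B,C] q_used=0 → run A
t=12: queue=[A,E,G,B,C] q_used=1 → run A
t=13: queue=[A,E,G,B,C] q_used=2 → run A
t=14: queue=[E,G,B,C,A] q_used=0 → run E
t=15: queue=[E,G,B,C,A] q_used=1 → run E
t=16: queue=[E,G,B,C,A] q_used=2 → run E
t=17: queue=[G,B,C,A,E] q_used=0 → run G
t=18: queue=[G,B,C,A,E] q_used=1 → run G
t=19: queue=[G,B,C,A,E] q_used=2 → run G
t=20: queue=[B,C,A,E,G] q_used=0 → run B
t=21: queue=[B,C,A,E,G] q_used=1 → run B
t=22: queue=[B,C,A,E,G] q_used=2 → run B
t=23: queue=[C,A,E,G,B] q_used=0 → run C
t=24: queue=[C,A,E,G,B] q_used=1 → run C
t=25: queue=[C,A,E,G,B] q_used=2 → run C
t=26: queue=[A,E,G,B] q_used=0 → run A
t=27: queue=[A,E,G,B] q_used=1 → run A
t=28: queue=[E,G,B] q_used=0 → run E
t=29: queue=[G,B] q_used=0 → run G
t=30: queue=[G,B] q_used=1 → run G
t=31: queue=[G,B] q_used=2 → run G
t=32: queue=[B,G] q_used=0 → run B
t=33: queue=[B,G] q_used=1 → run B
t=34: queue=[G] q_used=0 → run G
t=35: (idle)
t=36: (idle)
t=37: (idle)
t=38: (idle)
t=39: (idle)

completion order = F, C, A, E, B, G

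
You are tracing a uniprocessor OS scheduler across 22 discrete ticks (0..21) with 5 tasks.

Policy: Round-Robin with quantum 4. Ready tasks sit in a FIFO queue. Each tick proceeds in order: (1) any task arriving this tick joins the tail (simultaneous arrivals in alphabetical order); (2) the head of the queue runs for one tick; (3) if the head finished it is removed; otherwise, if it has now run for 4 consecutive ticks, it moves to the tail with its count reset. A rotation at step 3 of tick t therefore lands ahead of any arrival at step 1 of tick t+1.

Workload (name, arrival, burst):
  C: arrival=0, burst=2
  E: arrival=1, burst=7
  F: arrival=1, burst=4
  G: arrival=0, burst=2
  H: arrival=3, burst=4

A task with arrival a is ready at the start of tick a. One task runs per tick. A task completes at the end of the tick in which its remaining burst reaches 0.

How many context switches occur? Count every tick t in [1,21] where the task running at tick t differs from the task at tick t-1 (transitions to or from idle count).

context switches = 6

t=0: queue=[C,G] q_used=0 → run C
t=1: queue=[C,G,E,F] q_used=1 → run C
t=2: queue=[G,E,F] q_used=0 → run G
t=3: queue=[G,E,F,H] q_used=1 → run G
t=4: queue=[E,F,H] q_used=0 → run E
t=5: queue=[E,F,H] q_used=1 → run E
t=6: queue=[E,F,H] q_used=2 → run E
t=7: queue=[E,F,H] q_used=3 → run E
t=8: queue=[F,H,E] q_used=0 → run F
t=9: queue=[F,H,E] q_used=1 → run F
t=10: queue=[F,H,E] q_used=2 → run F
t=11: queue=[F,H,E] q_used=3 → run F
t=12: queue=[H,E] q_used=0 → run H
t=13: queue=[H,E] q_used=1 → run H
t=14: queue=[H,E] q_used=2 → run H
t=15: queue=[H,E] q_used=3 → run H
t=16: queue=[E] q_used=0 → run E
t=17: queue=[E] q_used=1 → run E
t=18: queue=[E] q_used=2 → run E
t=19: (idle)
t=20: (idle)
t=21: (idle)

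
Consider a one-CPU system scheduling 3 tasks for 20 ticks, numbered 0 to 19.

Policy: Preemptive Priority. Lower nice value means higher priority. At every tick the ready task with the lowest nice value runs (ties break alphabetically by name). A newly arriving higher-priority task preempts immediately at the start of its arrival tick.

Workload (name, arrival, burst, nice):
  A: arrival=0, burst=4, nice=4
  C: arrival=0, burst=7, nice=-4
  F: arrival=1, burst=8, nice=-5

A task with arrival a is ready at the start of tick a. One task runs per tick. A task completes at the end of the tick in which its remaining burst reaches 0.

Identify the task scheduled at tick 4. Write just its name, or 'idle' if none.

running at tick 4 = F

t=0: ready={A,C} → run C
t=1: ready={A,C,F} → run F
t=2: ready={A,C,F} → run F
t=3: ready={A,C,F} → run F
t=4: ready={A,C,F} → run F
t=5: ready={A,C,F} → run F
t=6: ready={A,C,F} → run F
t=7: ready={A,C,F} → run F
t=8: ready={A,C,F} → run F
t=9: ready={A,C} → run C
t=10: ready={A,C} → run C
t=11: ready={A,C} → run C
t=12: ready={A,C} → run C
t=13: ready={A,C} → run C
t=14: ready={A,C} → run C
t=15: ready={A} → run A
t=16: ready={A} → run A
t=17: ready={A} → run A
t=18: ready={A} → run A
t=19: (idle)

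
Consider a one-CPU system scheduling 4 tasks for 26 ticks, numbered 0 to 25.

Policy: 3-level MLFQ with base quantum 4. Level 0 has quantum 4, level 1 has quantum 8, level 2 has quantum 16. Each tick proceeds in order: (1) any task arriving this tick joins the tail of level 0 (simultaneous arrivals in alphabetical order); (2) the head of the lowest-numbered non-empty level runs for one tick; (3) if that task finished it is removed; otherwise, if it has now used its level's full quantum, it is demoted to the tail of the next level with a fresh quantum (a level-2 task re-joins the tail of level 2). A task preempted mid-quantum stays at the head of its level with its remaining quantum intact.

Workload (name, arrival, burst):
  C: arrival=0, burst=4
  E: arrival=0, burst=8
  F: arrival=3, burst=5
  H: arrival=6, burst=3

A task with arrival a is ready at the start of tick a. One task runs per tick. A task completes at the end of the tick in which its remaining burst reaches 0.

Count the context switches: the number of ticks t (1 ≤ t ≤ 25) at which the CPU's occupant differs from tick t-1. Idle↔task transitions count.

t=0: L0/L1/L2 = CE/-/- → run C
t=1: L0/L1/L2 = CE/-/- → run C
t=2: L0/L1/L2 = CE/-/- → run C
t=3: L0/L1/L2 = CEF/-/- → run C
t=4: L0/L1/L2 = EF/-/- → run E
t=5: L0/L1/L2 = EF/-/- → run E
t=6: L0/L1/L2 = EFH/-/- → run E
t=7: L0/L1/L2 = EFH/-/- → run E
t=8: L0/L1/L2 = FH/E/- → run F
t=9: L0/L1/L2 = FH/E/- → run F
t=10: L0/L1/L2 = FH/E/- → run F
t=11: L0/L1/L2 = FH/E/- → run F
t=12: L0/L1/L2 = H/EF/- → run H
t=13: L0/L1/L2 = H/EF/- → run H
t=14: L0/L1/L2 = H/EF/- → run H
t=15: L0/L1/L2 = -/EF/- → run E
t=16: L0/L1/L2 = -/EF/- → run E
t=17: L0/L1/L2 = -/EF/- → run E
t=18: L0/L1/L2 = -/EF/- → run E
t=19: L0/L1/L2 = -/F/- → run F
t=20: (idle)
t=21: (idle)
t=22: (idle)
t=23: (idle)
t=24: (idle)
t=25: (idle)

context switches = 6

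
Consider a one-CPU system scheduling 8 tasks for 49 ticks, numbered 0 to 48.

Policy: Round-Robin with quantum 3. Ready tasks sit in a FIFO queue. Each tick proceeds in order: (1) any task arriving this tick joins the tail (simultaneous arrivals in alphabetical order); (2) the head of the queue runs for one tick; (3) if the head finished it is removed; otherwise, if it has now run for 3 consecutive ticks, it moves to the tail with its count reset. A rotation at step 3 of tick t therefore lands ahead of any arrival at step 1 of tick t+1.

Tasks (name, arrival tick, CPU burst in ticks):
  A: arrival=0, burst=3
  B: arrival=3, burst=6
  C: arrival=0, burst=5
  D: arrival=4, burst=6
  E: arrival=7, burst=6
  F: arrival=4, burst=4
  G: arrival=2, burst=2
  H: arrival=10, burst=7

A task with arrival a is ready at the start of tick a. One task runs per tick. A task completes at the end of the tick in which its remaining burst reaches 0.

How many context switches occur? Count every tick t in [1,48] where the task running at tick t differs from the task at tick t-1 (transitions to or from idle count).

t=0: queue=[A,C] q_used=0 → run A
t=1: queue=[A,C] q_used=1 → run A
t=2: queue=[A,C,G] q_used=2 → run A
t=3: queue=[C,G,B] q_used=0 → run C
t=4: queue=[C,G,B,D,F] q_used=1 → run C
t=5: queue=[C,G,B,D,F] q_used=2 → run C
t=6: queue=[G,B,D,F,C] q_used=0 → run G
t=7: queue=[G,B,D,F,C,E] q_used=1 → run G
t=8: queue=[B,D,F,C,E] q_used=0 → run B
t=9: queue=[B,D,F,C,E] q_used=1 → run B
t=10: queue=[B,D,F,C,E,H] q_used=2 → run B
t=11: queue=[D,F,C,E,H,B] q_used=0 → run D
t=12: queue=[D,F,C,E,H,B] q_used=1 → run D
t=13: queue=[D,F,C,E,H,B] q_used=2 → run D
t=14: queue=[F,C,E,H,B,D] q_used=0 → run F
t=15: queue=[F,C,E,H,B,D] q_used=1 → run F
t=16: queue=[F,C,E,H,B,D] q_used=2 → run F
t=17: queue=[C,E,H,B,D,F] q_used=0 → run C
t=18: queue=[C,E,H,B,D,F] q_used=1 → run C
t=19: queue=[E,H,B,D,F] q_used=0 → run E
t=20: queue=[E,H,B,D,F] q_used=1 → run E
t=21: queue=[E,H,B,D,F] q_used=2 → run E
t=22: queue=[H,B,D,F,E] q_used=0 → run H
t=23: queue=[H,B,D,F,E] q_used=1 → run H
t=24: queue=[H,B,D,F,E] q_used=2 → run H
t=25: queue=[B,D,F,E,H] q_used=0 → run B
t=26: queue=[B,D,F,E,H] q_used=1 → run B
t=27: queue=[B,D,F,E,H] q_used=2 → run B
t=28: queue=[D,F,E,H] q_used=0 → run D
t=29: queue=[D,F,E,H] q_used=1 → run D
t=30: queue=[D,F,E,H] q_used=2 → run D
t=31: queue=[F,E,H] q_used=0 → run F
t=32: queue=[E,H] q_used=0 → run E
t=33: queue=[E,H] q_used=1 → run E
t=34: queue=[E,H] q_used=2 → run E
t=35: queue=[H] q_used=0 → run H
t=36: queue=[H] q_used=1 → run H
t=37: queue=[H] q_used=2 → run H
t=38: queue=[H] q_used=0 → run H
t=39: (idle)
t=40: (idle)
t=41: (idle)
t=42: (idle)
t=43: (idle)
t=44: (idle)
t=45: (idle)
t=46: (idle)
t=47: (idle)
t=48: (idle)

context switches = 14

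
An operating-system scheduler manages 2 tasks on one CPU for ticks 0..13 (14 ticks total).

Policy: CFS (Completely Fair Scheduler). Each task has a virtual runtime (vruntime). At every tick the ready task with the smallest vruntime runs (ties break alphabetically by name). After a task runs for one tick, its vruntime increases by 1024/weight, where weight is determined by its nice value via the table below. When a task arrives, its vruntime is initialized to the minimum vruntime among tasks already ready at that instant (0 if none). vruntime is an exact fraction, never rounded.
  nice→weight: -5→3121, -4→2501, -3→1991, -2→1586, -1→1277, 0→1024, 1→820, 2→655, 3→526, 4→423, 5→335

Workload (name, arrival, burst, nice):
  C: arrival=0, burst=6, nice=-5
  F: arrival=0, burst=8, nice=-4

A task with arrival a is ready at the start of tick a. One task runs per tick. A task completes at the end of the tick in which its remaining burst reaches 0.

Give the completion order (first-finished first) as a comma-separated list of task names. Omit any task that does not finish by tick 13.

completion order = C, F

t=0: vr[C=0 F=0] → run C
t=1: vr[C=1024/3121 F=0] → run F
t=2: vr[C=1024/3121 F=1024/2501] → run C
t=3: vr[C=2048/3121 F=1024/2501] → run F
t=4: vr[C=2048/3121 F=2048/2501] → run C
t=5: vr[C=3072/3121 F=2048/2501] → run F
t=6: vr[C=3072/3121 F=3072/2501] → run C
t=7: vr[C=4096/3121 F=3072/2501] → run F
t=8: vr[C=4096/3121 F=4096/2501] → run C
t=9: vr[C=5120/3121 F=4096/2501] → run F
t=10: vr[C=5120/3121 F=5120/2501] → run C
t=11: vr[F=5120/2501] → run F
t=12: vr[F=6144/2501] → run F
t=13: vr[F=7168/2501] → run F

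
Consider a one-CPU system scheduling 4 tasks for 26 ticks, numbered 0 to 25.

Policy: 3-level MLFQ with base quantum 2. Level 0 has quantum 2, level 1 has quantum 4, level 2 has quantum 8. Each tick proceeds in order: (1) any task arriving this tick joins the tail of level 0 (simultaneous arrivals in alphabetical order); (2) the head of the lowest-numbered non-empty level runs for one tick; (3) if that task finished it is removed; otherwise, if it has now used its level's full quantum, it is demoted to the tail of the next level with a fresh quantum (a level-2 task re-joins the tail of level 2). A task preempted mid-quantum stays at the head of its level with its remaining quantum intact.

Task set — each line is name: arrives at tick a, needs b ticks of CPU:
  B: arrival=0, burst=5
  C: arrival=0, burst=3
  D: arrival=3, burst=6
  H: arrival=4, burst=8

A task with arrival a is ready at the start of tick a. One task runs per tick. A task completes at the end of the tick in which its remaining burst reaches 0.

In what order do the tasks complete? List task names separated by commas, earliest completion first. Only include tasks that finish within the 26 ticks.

completion order = B, C, D, H

t=0: L0/L1/L2 = BC/-/- → run B
t=1: L0/L1/L2 = BC/-/- → run B
t=2: L0/L1/L2 = C/B/- → run C
t=3: L0/L1/L2 = CD/B/- → run C
t=4: L0/L1/L2 = DH/BC/- → run D
t=5: L0/L1/L2 = DH/BC/- → run D
t=6: L0/L1/L2 = H/BCD/- → run H
t=7: L0/L1/L2 = H/BCD/- → run H
t=8: L0/L1/L2 = -/BCDH/- → run B
t=9: L0/L1/L2 = -/BCDH/- → run B
t=10: L0/L1/L2 = -/BCDH/- → run B
t=11: L0/L1/L2 = -/CDH/- → run C
t=12: L0/L1/L2 = -/DH/- → run D
t=13: L0/L1/L2 = -/DH/- → run D
t=14: L0/L1/L2 = -/DH/- → run D
t=15: L0/L1/L2 = -/DH/- → run D
t=16: L0/L1/L2 = -/H/- → run H
t=17: L0/L1/L2 = -/H/- → run H
t=18: L0/L1/L2 = -/H/- → run H
t=19: L0/L1/L2 = -/H/- → run H
t=20: L0/L1/L2 = -/-/H → run H
t=21: L0/L1/L2 = -/-/H → run H
t=22: (idle)
t=23: (idle)
t=24: (idle)
t=25: (idle)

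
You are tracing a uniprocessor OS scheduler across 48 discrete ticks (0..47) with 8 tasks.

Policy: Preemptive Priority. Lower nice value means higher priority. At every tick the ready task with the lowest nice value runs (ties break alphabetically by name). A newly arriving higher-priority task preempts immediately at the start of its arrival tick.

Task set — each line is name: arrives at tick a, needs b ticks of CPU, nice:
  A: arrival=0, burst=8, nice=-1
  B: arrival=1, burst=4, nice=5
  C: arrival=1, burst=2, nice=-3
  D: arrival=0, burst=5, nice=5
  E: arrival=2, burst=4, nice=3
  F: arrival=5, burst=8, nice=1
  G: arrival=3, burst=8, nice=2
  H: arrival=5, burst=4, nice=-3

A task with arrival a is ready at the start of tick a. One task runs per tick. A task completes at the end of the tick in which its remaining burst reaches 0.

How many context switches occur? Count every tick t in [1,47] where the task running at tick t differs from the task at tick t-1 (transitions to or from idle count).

t=0: ready={A,D} → run A
t=1: ready={A,B,C,D} → run C
t=2: ready={A,B,C,D,E} → run C
t=3: ready={A,B,D,E,G} → run A
t=4: ready={A,B,D,E,G} → run A
t=5: ready={A,B,D,E,F,G,H} → run H
t=6: ready={A,B,D,E,F,G,H} → run H
t=7: ready={A,B,D,E,F,G,H} → run H
t=8: ready={A,B,D,E,F,G,H} → run H
t=9: ready={A,B,D,E,F,G} → run A
t=10: ready={A,B,D,E,F,G} → run A
t=11: ready={A,B,D,E,F,G} → run A
t=12: ready={A,B,D,E,F,G} → run A
t=13: ready={A,B,D,E,F,G} → run A
t=14: ready={B,D,E,F,G} → run F
t=15: ready={B,D,E,F,G} → run F
t=16: ready={B,D,E,F,G} → run F
t=17: ready={B,D,E,F,G} → run F
t=18: ready={B,D,E,F,G} → run F
t=19: ready={B,D,E,F,G} → run F
t=20: ready={B,D,E,F,G} → run F
t=21: ready={B,D,E,F,G} → run F
t=22: ready={B,D,E,G} → run G
t=23: ready={B,D,E,G} → run G
t=24: ready={B,D,E,G} → run G
t=25: ready={B,D,E,G} → run G
t=26: ready={B,D,E,G} → run G
t=27: ready={B,D,E,G} → run G
t=28: ready={B,D,E,G} → run G
t=29: ready={B,D,E,G} → run G
t=30: ready={B,D,E} → run E
t=31: ready={B,D,E} → run E
t=32: ready={B,D,E} → run E
t=33: ready={B,D,E} → run E
t=34: ready={B,D} → run B
t=35: ready={B,D} → run B
t=36: ready={B,D} → run B
t=37: ready={B,D} → run B
t=38: ready={D} → run D
t=39: ready={D} → run D
t=40: ready={D} → run D
t=41: ready={D} → run D
t=42: ready={D} → run D
t=43: (idle)
t=44: (idle)
t=45: (idle)
t=46: (idle)
t=47: (idle)

context switches = 10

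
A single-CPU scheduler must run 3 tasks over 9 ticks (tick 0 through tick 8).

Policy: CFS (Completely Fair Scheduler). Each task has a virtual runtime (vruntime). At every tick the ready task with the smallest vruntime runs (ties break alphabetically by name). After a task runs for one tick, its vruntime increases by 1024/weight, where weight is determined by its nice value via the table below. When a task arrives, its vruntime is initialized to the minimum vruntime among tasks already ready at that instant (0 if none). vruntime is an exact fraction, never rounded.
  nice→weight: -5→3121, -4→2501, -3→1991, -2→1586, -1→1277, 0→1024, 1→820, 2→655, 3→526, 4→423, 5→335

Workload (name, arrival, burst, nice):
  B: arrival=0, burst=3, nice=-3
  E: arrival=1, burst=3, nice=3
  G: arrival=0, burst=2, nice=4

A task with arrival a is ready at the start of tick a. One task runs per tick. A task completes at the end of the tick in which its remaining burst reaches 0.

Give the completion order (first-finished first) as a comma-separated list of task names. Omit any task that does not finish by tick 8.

completion order = B, G, E

t=0: vr[B=0 G=0] → run B
t=1: vr[B=1024/1991 E=0 G=0] → run E
t=2: vr[B=1024/1991 E=512/263 G=0] → run G
t=3: vr[B=1024/1991 E=512/263 G=1024/423] → run B
t=4: vr[B=2048/1991 E=512/263 G=1024/423] → run B
t=5: vr[E=512/263 G=1024/423] → run E
t=6: vr[E=1024/263 G=1024/423] → run G
t=7: vr[E=1024/263] → run E
t=8: (idle)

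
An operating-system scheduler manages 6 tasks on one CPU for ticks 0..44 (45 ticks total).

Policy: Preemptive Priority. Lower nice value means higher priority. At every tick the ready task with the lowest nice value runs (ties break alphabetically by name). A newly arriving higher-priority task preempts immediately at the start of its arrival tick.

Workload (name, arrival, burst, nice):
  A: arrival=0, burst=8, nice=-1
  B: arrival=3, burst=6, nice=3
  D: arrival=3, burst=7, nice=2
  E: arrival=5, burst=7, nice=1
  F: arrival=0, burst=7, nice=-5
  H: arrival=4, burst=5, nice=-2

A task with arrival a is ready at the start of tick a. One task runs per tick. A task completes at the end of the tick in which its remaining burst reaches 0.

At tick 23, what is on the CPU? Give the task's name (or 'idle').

running at tick 23 = E

t=0: ready={A,F} → run F
t=1: ready={A,F} → run F
t=2: ready={A,F} → run F
t=3: ready={A,B,D,F} → run F
t=4: ready={A,B,D,F,H} → run F
t=5: ready={A,B,D,E,F,H} → run F
t=6: ready={A,B,D,E,F,H} → run F
t=7: ready={A,B,D,E,H} → run H
t=8: ready={A,B,D,E,H} → run H
t=9: ready={A,B,D,E,H} → run H
t=10: ready={A,B,D,E,H} → run H
t=11: ready={A,B,D,E,H} → run H
t=12: ready={A,B,D,E} → run A
t=13: ready={A,B,D,E} → run A
t=14: ready={A,B,D,E} → run A
t=15: ready={A,B,D,E} → run A
t=16: ready={A,B,D,E} → run A
t=17: ready={A,B,D,E} → run A
t=18: ready={A,B,D,E} → run A
t=19: ready={A,B,D,E} → run A
t=20: ready={B,D,E} → run E
t=21: ready={B,D,E} → run E
t=22: ready={B,D,E} → run E
t=23: ready={B,D,E} → run E
t=24: ready={B,D,E} → run E
t=25: ready={B,D,E} → run E
t=26: ready={B,D,E} → run E
t=27: ready={B,D} → run D
t=28: ready={B,D} → run D
t=29: ready={B,D} → run D
t=30: ready={B,D} → run D
t=31: ready={B,D} → run D
t=32: ready={B,D} → run D
t=33: ready={B,D} → run D
t=34: ready={B} → run B
t=35: ready={B} → run B
t=36: ready={B} → run B
t=37: ready={B} → run B
t=38: ready={B} → run B
t=39: ready={B} → run B
t=40: (idle)
t=41: (idle)
t=42: (idle)
t=43: (idle)
t=44: (idle)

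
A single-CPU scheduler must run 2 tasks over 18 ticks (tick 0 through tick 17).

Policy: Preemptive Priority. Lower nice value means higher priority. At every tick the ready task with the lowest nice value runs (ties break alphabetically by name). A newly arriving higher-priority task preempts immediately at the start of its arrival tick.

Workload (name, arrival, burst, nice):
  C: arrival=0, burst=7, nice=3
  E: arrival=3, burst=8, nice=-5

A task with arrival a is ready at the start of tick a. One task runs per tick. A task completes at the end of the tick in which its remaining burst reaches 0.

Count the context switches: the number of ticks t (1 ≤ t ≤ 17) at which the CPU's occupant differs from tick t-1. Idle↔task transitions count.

t=0: ready={C} → run C
t=1: ready={C} → run C
t=2: ready={C} → run C
t=3: ready={C,E} → run E
t=4: ready={C,E} → run E
t=5: ready={C,E} → run E
t=6: ready={C,E} → run E
t=7: ready={C,E} → run E
t=8: ready={C,E} → run E
t=9: ready={C,E} → run E
t=10: ready={C,E} → run E
t=11: ready={C} → run C
t=12: ready={C} → run C
t=13: ready={C} → run C
t=14: ready={C} → run C
t=15: (idle)
t=16: (idle)
t=17: (idle)

context switches = 3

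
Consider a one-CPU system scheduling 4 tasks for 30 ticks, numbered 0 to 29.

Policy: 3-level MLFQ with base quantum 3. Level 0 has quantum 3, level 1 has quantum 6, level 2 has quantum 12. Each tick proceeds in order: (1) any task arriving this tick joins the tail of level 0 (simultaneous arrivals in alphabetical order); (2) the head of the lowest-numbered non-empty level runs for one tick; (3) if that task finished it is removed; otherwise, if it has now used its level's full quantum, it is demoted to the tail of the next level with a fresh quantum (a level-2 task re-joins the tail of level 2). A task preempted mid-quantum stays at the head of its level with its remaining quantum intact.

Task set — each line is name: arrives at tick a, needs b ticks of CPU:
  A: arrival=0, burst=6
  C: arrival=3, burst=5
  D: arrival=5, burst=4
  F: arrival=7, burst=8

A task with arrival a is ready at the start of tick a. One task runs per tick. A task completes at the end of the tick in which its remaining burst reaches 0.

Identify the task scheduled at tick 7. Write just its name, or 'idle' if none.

t=0: L0/L1/L2 = A/-/- → run A
t=1: L0/L1/L2 = A/-/- → run A
t=2: L0/L1/L2 = A/-/- → run A
t=3: L0/L1/L2 = C/A/- → run C
t=4: L0/L1/L2 = C/A/- → run C
t=5: L0/L1/L2 = CD/A/- → run C
t=6: L0/L1/L2 = D/AC/- → run D
t=7: L0/L1/L2 = DF/AC/- → run D
t=8: L0/L1/L2 = DF/AC/- → run D
t=9: L0/L1/L2 = F/ACD/- → run F
t=10: L0/L1/L2 = F/ACD/- → run F
t=11: L0/L1/L2 = F/ACD/- → run F
t=12: L0/L1/L2 = -/ACDF/- → run A
t=13: L0/L1/L2 = -/ACDF/- → run A
t=14: L0/L1/L2 = -/ACDF/- → run A
t=15: L0/L1/L2 = -/CDF/- → run C
t=16: L0/L1/L2 = -/CDF/- → run C
t=17: L0/L1/L2 = -/DF/- → run D
t=18: L0/L1/L2 = -/F/- → run F
t=19: L0/L1/L2 = -/F/- → run F
t=20: L0/L1/L2 = -/F/- → run F
t=21: L0/L1/L2 = -/F/- → run F
t=22: L0/L1/L2 = -/F/- → run F
t=23: (idle)
t=24: (idle)
t=25: (idle)
t=26: (idle)
t=27: (idle)
t=28: (idle)
t=29: (idle)

running at tick 7 = D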